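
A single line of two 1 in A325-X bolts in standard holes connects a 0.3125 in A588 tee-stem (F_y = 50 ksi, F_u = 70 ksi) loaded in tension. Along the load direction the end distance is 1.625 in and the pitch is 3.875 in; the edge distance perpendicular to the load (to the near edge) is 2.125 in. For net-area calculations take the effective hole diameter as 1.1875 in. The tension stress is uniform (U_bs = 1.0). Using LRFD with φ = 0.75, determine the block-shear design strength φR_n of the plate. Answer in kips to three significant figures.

61.7 kips

Shear plane L_v = 1.625 + 1·3.875 = 5.5 in; A_gv = 5.5 × 0.3125 = 1.719 in².
A_nv = (5.5 − 1.5·1.1875) × 0.3125 = 1.162 in².
A_nt = (2.125 − 0.5·1.1875) × 0.3125 = 0.4785 in².
0.6 F_u A_nv = 48.81 kips; 0.6 F_y A_gv = 51.56 kips → shear rupture governs the shear term.
R_n = 48.81 + 1.0 × 70 × 0.4785 = 82.3 kips.
Design strength φR_n = 0.75 × 82.3 = 61.7 kips.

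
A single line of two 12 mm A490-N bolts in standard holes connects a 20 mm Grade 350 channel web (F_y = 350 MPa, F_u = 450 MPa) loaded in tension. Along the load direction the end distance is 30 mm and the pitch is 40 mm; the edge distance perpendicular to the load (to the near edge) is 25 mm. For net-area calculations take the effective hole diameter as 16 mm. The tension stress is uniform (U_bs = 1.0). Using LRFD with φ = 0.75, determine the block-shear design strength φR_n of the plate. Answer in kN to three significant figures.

301 kN

Shear plane L_v = 30 + 1·40 = 70 mm; A_gv = 70 × 20 = 1400 mm².
A_nv = (70 − 1.5·16) × 20 = 920 mm².
A_nt = (25 − 0.5·16) × 20 = 340 mm².
0.6 F_u A_nv = 248.4 kN; 0.6 F_y A_gv = 294 kN → shear rupture governs the shear term.
R_n = 248.4 + 1.0 × 450 × 340 / 1000 = 401.4 kN.
Design strength φR_n = 0.75 × 401.4 = 301 kN.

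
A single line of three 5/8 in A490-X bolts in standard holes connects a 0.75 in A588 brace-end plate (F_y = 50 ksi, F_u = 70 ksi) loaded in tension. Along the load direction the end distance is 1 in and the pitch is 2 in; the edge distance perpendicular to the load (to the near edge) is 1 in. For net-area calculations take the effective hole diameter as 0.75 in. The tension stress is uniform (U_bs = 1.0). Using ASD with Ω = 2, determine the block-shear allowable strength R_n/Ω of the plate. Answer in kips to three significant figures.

Shear plane L_v = 1 + 2·2 = 5 in; A_gv = 5 × 0.75 = 3.75 in².
A_nv = (5 − 2.5·0.75) × 0.75 = 2.344 in².
A_nt = (1 − 0.5·0.75) × 0.75 = 0.4688 in².
0.6 F_u A_nv = 98.44 kips; 0.6 F_y A_gv = 112.5 kips → shear rupture governs the shear term.
R_n = 98.44 + 1.0 × 70 × 0.4688 = 131.2 kips.
Allowable strength R_n/Ω = 131.2 / 2 = 65.6 kips.

65.6 kips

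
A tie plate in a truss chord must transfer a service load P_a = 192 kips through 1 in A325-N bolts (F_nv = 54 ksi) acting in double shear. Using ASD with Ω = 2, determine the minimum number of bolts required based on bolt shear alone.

5 bolts

A_b = π·1²/4 = 0.7854 in².
Per-bolt allowable strength R_n/Ω = 54 × 0.7854 × 2 / 2 = 42.41 kips.
n ≥ 192 / 42.41 = 4.527 → use 5 bolts.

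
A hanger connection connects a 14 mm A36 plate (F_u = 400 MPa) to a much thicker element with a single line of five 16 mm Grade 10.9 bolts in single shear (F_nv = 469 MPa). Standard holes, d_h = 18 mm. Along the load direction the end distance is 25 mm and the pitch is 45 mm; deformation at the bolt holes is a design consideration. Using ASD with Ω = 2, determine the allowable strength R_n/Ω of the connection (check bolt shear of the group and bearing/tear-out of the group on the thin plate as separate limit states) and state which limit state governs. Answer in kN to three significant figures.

236 kN (bolt shear governs)

Bolt shear: A_b = π·16²/4 = 201.1 mm²; R_n = 469 × 201.1 × 5 × 1 / 1000 = 471.5 kN → 471.5 / 2 = 236 kN.
Bearing (1.2 l_c t F_u ≤ 2.4 d t F_u): upper limit = 2.4·16·14·400 / 1000 = 215 kN.
  Edge l_c = 25 − 18/2 = 16 → r_n = 107.5 kN; interior l_c = 45 − 18 = 27 → r_n = 181.4 kN.
  R_n,bearing = 1·107.5 + 4·181.4 = 833.3 kN → 833.3 / 2 = 417 kN.
Bolt shear governs: 236 kN.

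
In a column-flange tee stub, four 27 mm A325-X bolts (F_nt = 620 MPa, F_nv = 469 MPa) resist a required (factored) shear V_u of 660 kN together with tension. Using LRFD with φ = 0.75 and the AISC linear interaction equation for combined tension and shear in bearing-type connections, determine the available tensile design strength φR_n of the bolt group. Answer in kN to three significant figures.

512 kN

A_b = π·27²/4 = 572.6 mm²; f_rv = 660 × 1000 / (4 × 572.6) = 288.2 MPa.
F'_nt = 1.3 F_nt − (F_nt / φF_nv) f_rv = 1.3·620 − (620/(0.75·469))·288.2 = 298 MPa, capped at F_nt → F'_nt = 298 MPa.
R_n = F'_nt · A_b · n = 298 × 572.6 × 4 / 1000 = 682.6 kN.
Design strength φR_n = 0.75 × 682.6 = 512 kN.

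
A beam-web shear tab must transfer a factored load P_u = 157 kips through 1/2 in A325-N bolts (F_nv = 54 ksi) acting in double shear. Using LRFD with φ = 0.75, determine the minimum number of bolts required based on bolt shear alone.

A_b = π·0.5²/4 = 0.1963 in².
Per-bolt design strength φR_n = 0.75 × 54 × 0.1963 × 2 = 15.9 kips.
n ≥ 157 / 15.9 = 9.872 → use 10 bolts.

10 bolts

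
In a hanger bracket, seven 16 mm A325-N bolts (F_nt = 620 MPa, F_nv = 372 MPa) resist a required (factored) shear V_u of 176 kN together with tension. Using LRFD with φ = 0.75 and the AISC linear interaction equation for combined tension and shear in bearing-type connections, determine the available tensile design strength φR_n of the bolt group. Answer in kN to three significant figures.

A_b = π·16²/4 = 201.1 mm²; f_rv = 176 × 1000 / (7 × 201.1) = 125.1 MPa.
F'_nt = 1.3 F_nt − (F_nt / φF_nv) f_rv = 1.3·620 − (620/(0.75·372))·125.1 = 528.1 MPa, capped at F_nt → F'_nt = 528.1 MPa.
R_n = F'_nt · A_b · n = 528.1 × 201.1 × 7 / 1000 = 743.3 kN.
Design strength φR_n = 0.75 × 743.3 = 557 kN.

557 kN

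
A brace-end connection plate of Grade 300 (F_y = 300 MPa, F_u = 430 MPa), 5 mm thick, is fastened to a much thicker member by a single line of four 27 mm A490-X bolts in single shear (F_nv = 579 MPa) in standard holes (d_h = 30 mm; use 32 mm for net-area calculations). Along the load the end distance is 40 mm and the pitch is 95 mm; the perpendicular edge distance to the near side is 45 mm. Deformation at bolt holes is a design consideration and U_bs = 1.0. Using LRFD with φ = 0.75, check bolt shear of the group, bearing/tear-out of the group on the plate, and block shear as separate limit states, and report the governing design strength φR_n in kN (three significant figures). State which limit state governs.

253 kN (block shear governs)

Bolt shear: A_b = π·27²/4 = 572.6 mm²; R_n = 579 × 572.6 × 4 × 1 / 1000 = 1326 kN → 0.75 × 1326 = 995 kN.
Bearing: edge l_c = 25, r_n = 64.5 kN; interior l_c = 65, r_n = 139.3 kN; R_n = 64.5 + 3·139.3 = 482.5 kN → 362 kN.
Block shear: A_gv = 1625, A_nv = 1065, A_nt = 145 mm²; R_n = min(0.6F_uA_nv, 0.6F_yA_gv) + U_bs·F_u·A_nt = 337.1 kN → 253 kN.
Block shear governs: 253 kN.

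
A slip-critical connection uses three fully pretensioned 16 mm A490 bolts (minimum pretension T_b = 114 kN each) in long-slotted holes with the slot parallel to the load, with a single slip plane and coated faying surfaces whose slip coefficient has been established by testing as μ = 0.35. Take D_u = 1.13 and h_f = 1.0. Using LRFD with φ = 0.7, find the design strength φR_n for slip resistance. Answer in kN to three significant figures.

94.7 kN

R_n = μ · D_u · h_f · T_b · n_s · n_b = 0.35 × 1.13 × 1.0 × 114 × 1 × 3 = 135.3 kN.
Design strength φR_n = 0.7 × 135.3 = 94.7 kN.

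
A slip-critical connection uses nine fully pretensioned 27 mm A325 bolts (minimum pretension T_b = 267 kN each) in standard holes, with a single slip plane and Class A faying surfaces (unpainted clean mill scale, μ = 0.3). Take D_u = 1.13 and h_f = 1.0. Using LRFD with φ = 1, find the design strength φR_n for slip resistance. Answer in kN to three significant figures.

R_n = μ · D_u · h_f · T_b · n_s · n_b = 0.3 × 1.13 × 1.0 × 267 × 1 × 9 = 814.6 kN.
Design strength φR_n = 1 × 814.6 = 815 kN.

815 kN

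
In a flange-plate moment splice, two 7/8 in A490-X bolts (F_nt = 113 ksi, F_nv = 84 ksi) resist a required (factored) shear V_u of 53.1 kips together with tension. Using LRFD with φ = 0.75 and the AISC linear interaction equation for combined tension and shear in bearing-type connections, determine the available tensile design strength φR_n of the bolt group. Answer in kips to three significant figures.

A_b = π·0.875²/4 = 0.6013 in²; f_rv = 53.1 / (2 × 0.6013) = 44.15 ksi.
F'_nt = 1.3 F_nt − (F_nt / φF_nv) f_rv = 1.3·113 − (113/(0.75·84))·44.15 = 67.71 ksi, capped at F_nt → F'_nt = 67.71 ksi.
R_n = F'_nt · A_b · n = 67.71 × 0.6013 × 2 = 81.43 kips.
Design strength φR_n = 0.75 × 81.43 = 61.1 kips.

61.1 kips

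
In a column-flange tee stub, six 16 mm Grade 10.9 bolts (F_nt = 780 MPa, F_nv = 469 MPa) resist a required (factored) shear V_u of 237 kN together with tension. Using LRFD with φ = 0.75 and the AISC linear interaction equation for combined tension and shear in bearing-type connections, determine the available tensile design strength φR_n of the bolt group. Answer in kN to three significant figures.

523 kN

A_b = π·16²/4 = 201.1 mm²; f_rv = 237 × 1000 / (6 × 201.1) = 196.5 MPa.
F'_nt = 1.3 F_nt − (F_nt / φF_nv) f_rv = 1.3·780 − (780/(0.75·469))·196.5 = 578.4 MPa, capped at F_nt → F'_nt = 578.4 MPa.
R_n = F'_nt · A_b · n = 578.4 × 201.1 × 6 / 1000 = 697.7 kN.
Design strength φR_n = 0.75 × 697.7 = 523 kN.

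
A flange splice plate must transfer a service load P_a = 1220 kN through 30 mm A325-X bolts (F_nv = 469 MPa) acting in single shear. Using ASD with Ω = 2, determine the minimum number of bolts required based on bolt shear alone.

A_b = π·30²/4 = 706.9 mm².
Per-bolt allowable strength R_n/Ω = 469 × 706.9 × 1 / 1000 / 2 = 165.8 kN.
n ≥ 1220 / 165.8 = 7.36 → use 8 bolts.

8 bolts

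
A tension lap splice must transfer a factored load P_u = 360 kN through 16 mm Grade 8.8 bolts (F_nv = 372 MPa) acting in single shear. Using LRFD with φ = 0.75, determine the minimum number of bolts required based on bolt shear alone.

7 bolts

A_b = π·16²/4 = 201.1 mm².
Per-bolt design strength φR_n = 0.75 × 372 × 201.1 × 1 / 1000 = 56.1 kN.
n ≥ 360 / 56.1 = 6.418 → use 7 bolts.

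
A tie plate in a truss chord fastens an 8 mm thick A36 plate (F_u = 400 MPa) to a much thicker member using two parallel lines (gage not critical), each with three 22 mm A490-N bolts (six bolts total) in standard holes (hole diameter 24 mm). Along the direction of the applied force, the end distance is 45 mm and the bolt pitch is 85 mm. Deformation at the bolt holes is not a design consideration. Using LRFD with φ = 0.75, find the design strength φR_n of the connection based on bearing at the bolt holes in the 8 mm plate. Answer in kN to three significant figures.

871 kN

Per bolt r_n = 1.5 l_c t F_u ≤ 3.0 d t F_u; upper limit = 3.0 × 22 × 8 × 400 / 1000 = 211.2 kN.
Edge bolt: l_c = 45 − 24/2 = 33 mm → 1.5 × 33 × 8 × 400 / 1000 = 158.4 → r_n = 158.4 kN.
Interior bolts: l_c = 85 − 24 = 61 mm → 1.5 × 61 × 8 × 400 / 1000 = 292.8 → r_n = 211.2 kN.
R_n = 2 × 158.4 + 4 × 211.2 = 1162 kN.
Design strength φR_n = 0.75 × 1162 = 871 kN.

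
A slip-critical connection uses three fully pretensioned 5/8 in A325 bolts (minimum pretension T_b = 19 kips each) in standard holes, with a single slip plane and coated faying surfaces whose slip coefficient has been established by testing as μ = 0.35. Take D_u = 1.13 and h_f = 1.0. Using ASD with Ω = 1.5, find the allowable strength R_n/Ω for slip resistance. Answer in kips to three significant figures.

15 kips

R_n = μ · D_u · h_f · T_b · n_s · n_b = 0.35 × 1.13 × 1.0 × 19 × 1 × 3 = 22.54 kips.
Allowable strength R_n/Ω = 22.54 / 1.5 = 15 kips.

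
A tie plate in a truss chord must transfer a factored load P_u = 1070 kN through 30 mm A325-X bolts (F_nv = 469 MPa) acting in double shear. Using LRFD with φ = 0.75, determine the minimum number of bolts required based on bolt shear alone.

A_b = π·30²/4 = 706.9 mm².
Per-bolt design strength φR_n = 0.75 × 469 × 706.9 × 2 / 1000 = 497.3 kN.
n ≥ 1070 / 497.3 = 2.152 → use 3 bolts.

3 bolts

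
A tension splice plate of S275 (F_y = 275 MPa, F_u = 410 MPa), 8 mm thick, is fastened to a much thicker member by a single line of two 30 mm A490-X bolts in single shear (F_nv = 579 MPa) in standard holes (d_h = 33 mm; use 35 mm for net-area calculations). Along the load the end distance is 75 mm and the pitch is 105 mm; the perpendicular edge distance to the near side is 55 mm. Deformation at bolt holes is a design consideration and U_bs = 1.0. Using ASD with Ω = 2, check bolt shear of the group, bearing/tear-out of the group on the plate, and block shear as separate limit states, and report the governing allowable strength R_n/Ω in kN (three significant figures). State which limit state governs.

Bolt shear: A_b = π·30²/4 = 706.9 mm²; R_n = 579 × 706.9 × 2 × 1 / 1000 = 818.5 kN → 818.5 / 2 = 409 kN.
Bearing: edge l_c = 58.5, r_n = 230.3 kN; interior l_c = 72, r_n = 236.2 kN; R_n = 230.3 + 1·236.2 = 466.4 kN → 233 kN.
Block shear: A_gv = 1440, A_nv = 1020, A_nt = 300 mm²; R_n = min(0.6F_uA_nv, 0.6F_yA_gv) + U_bs·F_u·A_nt = 360.6 kN → 180 kN.
Block shear governs: 180 kN.

180 kN (block shear governs)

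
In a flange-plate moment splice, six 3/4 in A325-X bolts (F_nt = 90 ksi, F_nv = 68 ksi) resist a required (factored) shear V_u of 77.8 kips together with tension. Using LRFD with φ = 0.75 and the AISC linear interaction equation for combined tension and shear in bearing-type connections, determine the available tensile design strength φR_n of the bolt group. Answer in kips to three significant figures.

130 kips

A_b = π·0.75²/4 = 0.4418 in²; f_rv = 77.8 / (6 × 0.4418) = 29.35 ksi.
F'_nt = 1.3 F_nt − (F_nt / φF_nv) f_rv = 1.3·90 − (90/(0.75·68))·29.35 = 65.2 ksi, capped at F_nt → F'_nt = 65.2 ksi.
R_n = F'_nt · A_b · n = 65.2 × 0.4418 × 6 = 172.8 kips.
Design strength φR_n = 0.75 × 172.8 = 130 kips.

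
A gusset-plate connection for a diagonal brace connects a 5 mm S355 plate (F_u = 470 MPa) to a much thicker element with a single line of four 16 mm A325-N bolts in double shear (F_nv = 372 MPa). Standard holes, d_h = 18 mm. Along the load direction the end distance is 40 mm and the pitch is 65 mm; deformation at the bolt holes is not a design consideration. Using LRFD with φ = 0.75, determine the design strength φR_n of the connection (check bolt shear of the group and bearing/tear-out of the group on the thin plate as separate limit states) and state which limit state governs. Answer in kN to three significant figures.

336 kN (bearing governs)

Bolt shear: A_b = π·16²/4 = 201.1 mm²; R_n = 372 × 201.1 × 4 × 2 / 1000 = 598.4 kN → 0.75 × 598.4 = 449 kN.
Bearing (1.5 l_c t F_u ≤ 3.0 d t F_u): upper limit = 3.0·16·5·470 / 1000 = 112.8 kN.
  Edge l_c = 40 − 18/2 = 31 → r_n = 109.3 kN; interior l_c = 65 − 18 = 47 → r_n = 112.8 kN.
  R_n,bearing = 1·109.3 + 3·112.8 = 447.7 kN → 0.75 × 447.7 = 336 kN.
Bearing governs: 336 kN.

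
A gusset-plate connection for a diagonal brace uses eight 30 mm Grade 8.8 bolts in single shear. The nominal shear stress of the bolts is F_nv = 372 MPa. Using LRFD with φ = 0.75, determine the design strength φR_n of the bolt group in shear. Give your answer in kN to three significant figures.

1580 kN

A_b = π × 30² / 4 = 706.9 mm².
R_n = F_nv · A_b · n · n_s = 372 × 706.9 × 8 × 1 / 1000 = 2104 kN.
Design strength φR_n = 0.75 × 2104 = 1580 kN.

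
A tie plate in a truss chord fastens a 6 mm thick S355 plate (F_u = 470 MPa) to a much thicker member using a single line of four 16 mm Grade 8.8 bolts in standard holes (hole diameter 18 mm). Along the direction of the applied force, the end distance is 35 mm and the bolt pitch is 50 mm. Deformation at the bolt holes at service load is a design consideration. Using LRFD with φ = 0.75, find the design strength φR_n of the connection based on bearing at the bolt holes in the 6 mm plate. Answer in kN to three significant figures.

Per bolt r_n = 1.2 l_c t F_u ≤ 2.4 d t F_u; upper limit = 2.4 × 16 × 6 × 470 / 1000 = 108.3 kN.
Edge bolt: l_c = 35 − 18/2 = 26 mm → 1.2 × 26 × 6 × 470 / 1000 = 87.98 → r_n = 87.98 kN.
Interior bolts: l_c = 50 − 18 = 32 mm → 1.2 × 32 × 6 × 470 / 1000 = 108.3 → r_n = 108.3 kN.
R_n = 1 × 87.98 + 3 × 108.3 = 412.8 kN.
Design strength φR_n = 0.75 × 412.8 = 310 kN.

310 kN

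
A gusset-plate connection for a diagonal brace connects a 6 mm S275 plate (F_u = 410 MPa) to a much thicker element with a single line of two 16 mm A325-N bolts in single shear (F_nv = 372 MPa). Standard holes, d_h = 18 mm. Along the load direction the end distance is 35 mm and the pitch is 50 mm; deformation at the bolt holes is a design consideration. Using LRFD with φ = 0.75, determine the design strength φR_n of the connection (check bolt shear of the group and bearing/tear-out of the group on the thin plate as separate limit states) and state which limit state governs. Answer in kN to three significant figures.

Bolt shear: A_b = π·16²/4 = 201.1 mm²; R_n = 372 × 201.1 × 2 × 1 / 1000 = 149.6 kN → 0.75 × 149.6 = 112 kN.
Bearing (1.2 l_c t F_u ≤ 2.4 d t F_u): upper limit = 2.4·16·6·410 / 1000 = 94.46 kN.
  Edge l_c = 35 − 18/2 = 26 → r_n = 76.75 kN; interior l_c = 50 − 18 = 32 → r_n = 94.46 kN.
  R_n,bearing = 1·76.75 + 1·94.46 = 171.2 kN → 0.75 × 171.2 = 128 kN.
Bolt shear governs: 112 kN.

112 kN (bolt shear governs)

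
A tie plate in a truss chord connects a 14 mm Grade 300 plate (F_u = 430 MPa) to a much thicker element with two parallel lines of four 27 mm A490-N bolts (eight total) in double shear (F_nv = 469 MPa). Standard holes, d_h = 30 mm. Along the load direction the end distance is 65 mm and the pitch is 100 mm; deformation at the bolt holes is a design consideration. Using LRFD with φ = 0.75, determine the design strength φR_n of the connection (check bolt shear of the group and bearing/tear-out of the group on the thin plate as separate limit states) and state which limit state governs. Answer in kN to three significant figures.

Bolt shear: A_b = π·27²/4 = 572.6 mm²; R_n = 469 × 572.6 × 8 × 2 / 1000 = 4296 kN → 0.75 × 4296 = 3220 kN.
Bearing (1.2 l_c t F_u ≤ 2.4 d t F_u): upper limit = 2.4·27·14·430 / 1000 = 390.1 kN.
  Edge l_c = 65 − 30/2 = 50 → r_n = 361.2 kN; interior l_c = 100 − 30 = 70 → r_n = 390.1 kN.
  R_n,bearing = 2·361.2 + 6·390.1 = 3063 kN → 0.75 × 3063 = 2300 kN.
Bearing governs: 2300 kN.

2300 kN (bearing governs)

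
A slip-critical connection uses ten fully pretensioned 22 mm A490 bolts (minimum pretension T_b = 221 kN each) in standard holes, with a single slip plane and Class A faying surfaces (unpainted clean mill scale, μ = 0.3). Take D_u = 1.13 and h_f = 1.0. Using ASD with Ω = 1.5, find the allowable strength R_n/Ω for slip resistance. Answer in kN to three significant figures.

R_n = μ · D_u · h_f · T_b · n_s · n_b = 0.3 × 1.13 × 1.0 × 221 × 1 × 10 = 749.2 kN.
Allowable strength R_n/Ω = 749.2 / 1.5 = 499 kN.

499 kN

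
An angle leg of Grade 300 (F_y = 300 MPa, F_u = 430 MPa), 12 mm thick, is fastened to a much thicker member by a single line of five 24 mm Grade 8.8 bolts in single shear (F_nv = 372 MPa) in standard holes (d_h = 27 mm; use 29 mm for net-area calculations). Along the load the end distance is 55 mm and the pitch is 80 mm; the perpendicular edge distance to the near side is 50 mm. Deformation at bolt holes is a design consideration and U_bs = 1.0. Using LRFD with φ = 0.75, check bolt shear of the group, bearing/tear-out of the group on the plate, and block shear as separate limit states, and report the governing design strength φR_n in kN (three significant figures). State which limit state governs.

631 kN (bolt shear governs)

Bolt shear: A_b = π·24²/4 = 452.4 mm²; R_n = 372 × 452.4 × 5 × 1 / 1000 = 841.4 kN → 0.75 × 841.4 = 631 kN.
Bearing: edge l_c = 41.5, r_n = 257 kN; interior l_c = 53, r_n = 297.2 kN; R_n = 257 + 4·297.2 = 1446 kN → 1080 kN.
Block shear: A_gv = 4500, A_nv = 2934, A_nt = 426 mm²; R_n = min(0.6F_uA_nv, 0.6F_yA_gv) + U_bs·F_u·A_nt = 940.2 kN → 705 kN.
Bolt shear governs: 631 kN.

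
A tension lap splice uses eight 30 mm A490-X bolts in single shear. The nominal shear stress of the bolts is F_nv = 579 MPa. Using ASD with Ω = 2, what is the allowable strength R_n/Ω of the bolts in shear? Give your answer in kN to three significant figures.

A_b = π × 30² / 4 = 706.9 mm².
R_n = F_nv · A_b · n · n_s = 579 × 706.9 × 8 × 1 / 1000 = 3274 kN.
Allowable strength R_n/Ω = 3274 / 2 = 1640 kN.

1640 kN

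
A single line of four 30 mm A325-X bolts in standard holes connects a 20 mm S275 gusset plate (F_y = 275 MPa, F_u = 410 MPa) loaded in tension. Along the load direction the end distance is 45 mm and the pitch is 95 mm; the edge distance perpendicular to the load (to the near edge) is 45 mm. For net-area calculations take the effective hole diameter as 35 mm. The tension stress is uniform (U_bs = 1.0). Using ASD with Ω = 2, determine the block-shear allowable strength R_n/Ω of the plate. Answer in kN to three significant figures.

Shear plane L_v = 45 + 3·95 = 330 mm; A_gv = 330 × 20 = 6600 mm².
A_nv = (330 − 3.5·35) × 20 = 4150 mm².
A_nt = (45 − 0.5·35) × 20 = 550 mm².
0.6 F_u A_nv = 1021 kN; 0.6 F_y A_gv = 1089 kN → shear rupture governs the shear term.
R_n = 1021 + 1.0 × 410 × 550 / 1000 = 1246 kN.
Allowable strength R_n/Ω = 1246 / 2 = 623 kN.

623 kN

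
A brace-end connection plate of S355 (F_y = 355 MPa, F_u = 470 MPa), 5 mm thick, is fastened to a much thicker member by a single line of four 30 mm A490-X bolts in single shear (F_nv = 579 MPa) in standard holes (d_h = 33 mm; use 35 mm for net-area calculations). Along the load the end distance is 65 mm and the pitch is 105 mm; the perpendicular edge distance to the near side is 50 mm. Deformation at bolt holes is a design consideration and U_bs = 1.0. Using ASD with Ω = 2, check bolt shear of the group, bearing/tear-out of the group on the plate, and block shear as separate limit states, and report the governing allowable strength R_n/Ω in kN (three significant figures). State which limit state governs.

Bolt shear: A_b = π·30²/4 = 706.9 mm²; R_n = 579 × 706.9 × 4 × 1 / 1000 = 1637 kN → 1637 / 2 = 819 kN.
Bearing: edge l_c = 48.5, r_n = 136.8 kN; interior l_c = 72, r_n = 169.2 kN; R_n = 136.8 + 3·169.2 = 644.4 kN → 322 kN.
Block shear: A_gv = 1900, A_nv = 1288, A_nt = 162.5 mm²; R_n = min(0.6F_uA_nv, 0.6F_yA_gv) + U_bs·F_u·A_nt = 439.4 kN → 220 kN.
Block shear governs: 220 kN.

220 kN (block shear governs)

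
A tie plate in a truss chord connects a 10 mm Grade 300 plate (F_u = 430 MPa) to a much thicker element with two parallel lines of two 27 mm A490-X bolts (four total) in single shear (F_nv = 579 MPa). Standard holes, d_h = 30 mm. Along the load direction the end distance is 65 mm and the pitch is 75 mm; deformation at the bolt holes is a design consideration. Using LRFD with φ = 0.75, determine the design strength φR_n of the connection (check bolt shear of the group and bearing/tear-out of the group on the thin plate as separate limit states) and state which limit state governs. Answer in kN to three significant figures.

Bolt shear: A_b = π·27²/4 = 572.6 mm²; R_n = 579 × 572.6 × 4 × 1 / 1000 = 1326 kN → 0.75 × 1326 = 995 kN.
Bearing (1.2 l_c t F_u ≤ 2.4 d t F_u): upper limit = 2.4·27·10·430 / 1000 = 278.6 kN.
  Edge l_c = 65 − 30/2 = 50 → r_n = 258 kN; interior l_c = 75 − 30 = 45 → r_n = 232.2 kN.
  R_n,bearing = 2·258 + 2·232.2 = 980.4 kN → 0.75 × 980.4 = 735 kN.
Bearing governs: 735 kN.

735 kN (bearing governs)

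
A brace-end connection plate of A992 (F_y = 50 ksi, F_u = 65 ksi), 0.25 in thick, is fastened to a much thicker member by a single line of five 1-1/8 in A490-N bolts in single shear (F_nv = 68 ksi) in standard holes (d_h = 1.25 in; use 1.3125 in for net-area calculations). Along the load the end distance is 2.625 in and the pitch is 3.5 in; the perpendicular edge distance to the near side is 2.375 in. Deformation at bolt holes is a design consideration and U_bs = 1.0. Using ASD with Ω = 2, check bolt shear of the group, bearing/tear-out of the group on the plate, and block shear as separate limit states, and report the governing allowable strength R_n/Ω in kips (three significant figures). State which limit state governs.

66.2 kips (block shear governs)

Bolt shear: A_b = π·1.125²/4 = 0.994 in²; R_n = 68 × 0.994 × 5 × 1 = 338 kips → 338 / 2 = 169 kips.
Bearing: edge l_c = 2, r_n = 39 kips; interior l_c = 2.25, r_n = 43.87 kips; R_n = 39 + 4·43.87 = 214.5 kips → 107 kips.
Block shear: A_gv = 4.156, A_nv = 2.68, A_nt = 0.4297 in²; R_n = min(0.6F_uA_nv, 0.6F_yA_gv) + U_bs·F_u·A_nt = 132.4 kips → 66.2 kips.
Block shear governs: 66.2 kips.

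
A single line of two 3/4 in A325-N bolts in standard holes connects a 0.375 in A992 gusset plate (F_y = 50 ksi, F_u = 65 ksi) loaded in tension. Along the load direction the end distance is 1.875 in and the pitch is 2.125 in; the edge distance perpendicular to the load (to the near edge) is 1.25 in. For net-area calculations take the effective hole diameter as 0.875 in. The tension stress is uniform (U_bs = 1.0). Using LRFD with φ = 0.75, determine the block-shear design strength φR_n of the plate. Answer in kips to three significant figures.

Shear plane L_v = 1.875 + 1·2.125 = 4 in; A_gv = 4 × 0.375 = 1.5 in².
A_nv = (4 − 1.5·0.875) × 0.375 = 1.008 in².
A_nt = (1.25 − 0.5·0.875) × 0.375 = 0.3047 in².
0.6 F_u A_nv = 39.3 kips; 0.6 F_y A_gv = 45 kips → shear rupture governs the shear term.
R_n = 39.3 + 1.0 × 65 × 0.3047 = 59.11 kips.
Design strength φR_n = 0.75 × 59.11 = 44.3 kips.

44.3 kips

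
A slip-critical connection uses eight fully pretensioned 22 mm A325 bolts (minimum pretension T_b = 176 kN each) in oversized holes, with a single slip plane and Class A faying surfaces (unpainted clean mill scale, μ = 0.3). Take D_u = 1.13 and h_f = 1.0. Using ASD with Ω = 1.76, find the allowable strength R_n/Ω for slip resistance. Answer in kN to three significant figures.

R_n = μ · D_u · h_f · T_b · n_s · n_b = 0.3 × 1.13 × 1.0 × 176 × 1 × 8 = 477.3 kN.
Allowable strength R_n/Ω = 477.3 / 1.76 = 271 kN.

271 kN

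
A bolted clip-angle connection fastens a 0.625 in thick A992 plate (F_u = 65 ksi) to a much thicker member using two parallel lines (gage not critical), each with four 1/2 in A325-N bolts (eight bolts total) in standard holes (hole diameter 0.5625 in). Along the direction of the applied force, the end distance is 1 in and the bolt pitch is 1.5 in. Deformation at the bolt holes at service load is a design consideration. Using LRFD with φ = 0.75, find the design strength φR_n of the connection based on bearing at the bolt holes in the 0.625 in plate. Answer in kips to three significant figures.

Per bolt r_n = 1.2 l_c t F_u ≤ 2.4 d t F_u; upper limit = 2.4 × 0.5 × 0.625 × 65 = 48.75 kips.
Edge bolt: l_c = 1 − 0.5625/2 = 0.7188 in → 1.2 × 0.7188 × 0.625 × 65 = 35.04 → r_n = 35.04 kips.
Interior bolts: l_c = 1.5 − 0.5625 = 0.9375 in → 1.2 × 0.9375 × 0.625 × 65 = 45.7 → r_n = 45.7 kips.
R_n = 2 × 35.04 + 6 × 45.7 = 344.3 kips.
Design strength φR_n = 0.75 × 344.3 = 258 kips.

258 kips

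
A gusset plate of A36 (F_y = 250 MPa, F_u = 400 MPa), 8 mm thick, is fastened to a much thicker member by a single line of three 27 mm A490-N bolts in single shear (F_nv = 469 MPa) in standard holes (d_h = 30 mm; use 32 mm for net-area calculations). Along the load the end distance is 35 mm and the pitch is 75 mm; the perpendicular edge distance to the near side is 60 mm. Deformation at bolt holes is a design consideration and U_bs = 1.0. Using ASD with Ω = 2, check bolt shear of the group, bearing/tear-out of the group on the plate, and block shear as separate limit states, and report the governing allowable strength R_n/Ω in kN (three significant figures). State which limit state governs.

171 kN (block shear governs)

Bolt shear: A_b = π·27²/4 = 572.6 mm²; R_n = 469 × 572.6 × 3 × 1 / 1000 = 805.6 kN → 805.6 / 2 = 403 kN.
Bearing: edge l_c = 20, r_n = 76.8 kN; interior l_c = 45, r_n = 172.8 kN; R_n = 76.8 + 2·172.8 = 422.4 kN → 211 kN.
Block shear: A_gv = 1480, A_nv = 840, A_nt = 352 mm²; R_n = min(0.6F_uA_nv, 0.6F_yA_gv) + U_bs·F_u·A_nt = 342.4 kN → 171 kN.
Block shear governs: 171 kN.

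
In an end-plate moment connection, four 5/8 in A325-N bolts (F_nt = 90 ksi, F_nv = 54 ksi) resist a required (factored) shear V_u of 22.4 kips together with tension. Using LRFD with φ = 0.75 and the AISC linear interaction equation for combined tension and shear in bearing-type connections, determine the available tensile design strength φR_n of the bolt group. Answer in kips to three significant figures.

70.4 kips

A_b = π·0.625²/4 = 0.3068 in²; f_rv = 22.4 / (4 × 0.3068) = 18.25 ksi.
F'_nt = 1.3 F_nt − (F_nt / φF_nv) f_rv = 1.3·90 − (90/(0.75·54))·18.25 = 76.44 ksi, capped at F_nt → F'_nt = 76.44 ksi.
R_n = F'_nt · A_b · n = 76.44 × 0.3068 × 4 = 93.8 kips.
Design strength φR_n = 0.75 × 93.8 = 70.4 kips.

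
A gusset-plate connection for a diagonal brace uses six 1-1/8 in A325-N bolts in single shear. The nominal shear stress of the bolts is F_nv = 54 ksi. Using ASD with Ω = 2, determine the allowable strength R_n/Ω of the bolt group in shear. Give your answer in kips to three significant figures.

161 kips

A_b = π × 1.125² / 4 = 0.994 in².
R_n = F_nv · A_b · n · n_s = 54 × 0.994 × 6 × 1 = 322.1 kips.
Allowable strength R_n/Ω = 322.1 / 2 = 161 kips.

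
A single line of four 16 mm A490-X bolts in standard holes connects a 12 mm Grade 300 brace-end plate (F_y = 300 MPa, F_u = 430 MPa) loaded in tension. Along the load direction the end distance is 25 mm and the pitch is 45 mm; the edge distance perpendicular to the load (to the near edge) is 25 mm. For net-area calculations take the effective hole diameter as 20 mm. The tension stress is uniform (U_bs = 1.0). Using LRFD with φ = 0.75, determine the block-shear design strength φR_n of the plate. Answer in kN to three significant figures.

267 kN

Shear plane L_v = 25 + 3·45 = 160 mm; A_gv = 160 × 12 = 1920 mm².
A_nv = (160 − 3.5·20) × 12 = 1080 mm².
A_nt = (25 − 0.5·20) × 12 = 180 mm².
0.6 F_u A_nv = 278.6 kN; 0.6 F_y A_gv = 345.6 kN → shear rupture governs the shear term.
R_n = 278.6 + 1.0 × 430 × 180 / 1000 = 356 kN.
Design strength φR_n = 0.75 × 356 = 267 kN.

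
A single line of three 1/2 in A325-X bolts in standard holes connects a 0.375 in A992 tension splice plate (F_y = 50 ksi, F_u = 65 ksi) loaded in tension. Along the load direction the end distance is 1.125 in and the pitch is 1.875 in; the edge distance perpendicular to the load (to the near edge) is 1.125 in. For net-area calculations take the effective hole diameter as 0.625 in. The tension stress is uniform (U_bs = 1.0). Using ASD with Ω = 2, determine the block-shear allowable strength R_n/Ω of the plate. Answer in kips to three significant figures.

Shear plane L_v = 1.125 + 2·1.875 = 4.875 in; A_gv = 4.875 × 0.375 = 1.828 in².
A_nv = (4.875 − 2.5·0.625) × 0.375 = 1.242 in².
A_nt = (1.125 − 0.5·0.625) × 0.375 = 0.3047 in².
0.6 F_u A_nv = 48.45 kips; 0.6 F_y A_gv = 54.84 kips → shear rupture governs the shear term.
R_n = 48.45 + 1.0 × 65 × 0.3047 = 68.25 kips.
Allowable strength R_n/Ω = 68.25 / 2 = 34.1 kips.

34.1 kips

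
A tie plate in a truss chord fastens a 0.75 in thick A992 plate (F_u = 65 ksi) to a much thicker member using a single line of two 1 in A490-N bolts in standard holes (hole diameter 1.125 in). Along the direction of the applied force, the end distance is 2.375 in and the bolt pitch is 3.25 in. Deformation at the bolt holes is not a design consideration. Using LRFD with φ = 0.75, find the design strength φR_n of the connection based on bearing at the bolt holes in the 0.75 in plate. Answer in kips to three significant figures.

209 kips

Per bolt r_n = 1.5 l_c t F_u ≤ 3.0 d t F_u; upper limit = 3.0 × 1 × 0.75 × 65 = 146.2 kips.
Edge bolt: l_c = 2.375 − 1.125/2 = 1.812 in → 1.5 × 1.812 × 0.75 × 65 = 132.5 → r_n = 132.5 kips.
Interior bolts: l_c = 3.25 − 1.125 = 2.125 in → 1.5 × 2.125 × 0.75 × 65 = 155.4 → r_n = 146.2 kips.
R_n = 1 × 132.5 + 1 × 146.2 = 278.8 kips.
Design strength φR_n = 0.75 × 278.8 = 209 kips.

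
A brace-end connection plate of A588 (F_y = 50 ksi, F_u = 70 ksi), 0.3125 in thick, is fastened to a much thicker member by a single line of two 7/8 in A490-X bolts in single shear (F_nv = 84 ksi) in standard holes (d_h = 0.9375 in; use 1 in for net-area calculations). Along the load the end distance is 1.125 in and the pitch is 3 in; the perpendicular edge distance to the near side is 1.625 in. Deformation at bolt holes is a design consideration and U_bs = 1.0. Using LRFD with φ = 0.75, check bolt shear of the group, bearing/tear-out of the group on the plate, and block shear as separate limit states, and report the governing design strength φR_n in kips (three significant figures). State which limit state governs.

44.3 kips (block shear governs)

Bolt shear: A_b = π·0.875²/4 = 0.6013 in²; R_n = 84 × 0.6013 × 2 × 1 = 101 kips → 0.75 × 101 = 75.8 kips.
Bearing: edge l_c = 0.6562, r_n = 17.23 kips; interior l_c = 2.062, r_n = 45.94 kips; R_n = 17.23 + 1·45.94 = 63.16 kips → 47.4 kips.
Block shear: A_gv = 1.289, A_nv = 0.8203, A_nt = 0.3516 in²; R_n = min(0.6F_uA_nv, 0.6F_yA_gv) + U_bs·F_u·A_nt = 59.06 kips → 44.3 kips.
Block shear governs: 44.3 kips.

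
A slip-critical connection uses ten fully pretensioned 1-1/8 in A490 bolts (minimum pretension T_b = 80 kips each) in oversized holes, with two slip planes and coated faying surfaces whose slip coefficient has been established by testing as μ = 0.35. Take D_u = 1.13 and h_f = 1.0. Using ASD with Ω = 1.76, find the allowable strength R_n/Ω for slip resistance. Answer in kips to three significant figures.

R_n = μ · D_u · h_f · T_b · n_s · n_b = 0.35 × 1.13 × 1.0 × 80 × 2 × 10 = 632.8 kips.
Allowable strength R_n/Ω = 632.8 / 1.76 = 360 kips.

360 kips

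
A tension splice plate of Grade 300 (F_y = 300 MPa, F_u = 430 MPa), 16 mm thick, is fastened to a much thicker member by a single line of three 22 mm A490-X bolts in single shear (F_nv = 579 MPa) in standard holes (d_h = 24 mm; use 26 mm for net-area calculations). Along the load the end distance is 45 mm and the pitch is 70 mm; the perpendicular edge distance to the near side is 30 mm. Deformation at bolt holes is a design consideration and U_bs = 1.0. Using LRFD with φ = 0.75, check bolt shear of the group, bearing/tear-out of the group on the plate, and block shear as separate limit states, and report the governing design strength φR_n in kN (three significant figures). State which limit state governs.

459 kN (block shear governs)

Bolt shear: A_b = π·22²/4 = 380.1 mm²; R_n = 579 × 380.1 × 3 × 1 / 1000 = 660.3 kN → 0.75 × 660.3 = 495 kN.
Bearing: edge l_c = 33, r_n = 272.4 kN; interior l_c = 46, r_n = 363.3 kN; R_n = 272.4 + 2·363.3 = 999 kN → 749 kN.
Block shear: A_gv = 2960, A_nv = 1920, A_nt = 272 mm²; R_n = min(0.6F_uA_nv, 0.6F_yA_gv) + U_bs·F_u·A_nt = 612.3 kN → 459 kN.
Block shear governs: 459 kN.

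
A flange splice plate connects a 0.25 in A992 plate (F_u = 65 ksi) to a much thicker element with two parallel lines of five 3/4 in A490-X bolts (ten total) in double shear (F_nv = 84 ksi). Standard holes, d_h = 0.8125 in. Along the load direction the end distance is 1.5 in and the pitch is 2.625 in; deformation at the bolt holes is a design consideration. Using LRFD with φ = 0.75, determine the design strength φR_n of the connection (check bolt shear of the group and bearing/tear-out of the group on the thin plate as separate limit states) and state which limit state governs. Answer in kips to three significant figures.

Bolt shear: A_b = π·0.75²/4 = 0.4418 in²; R_n = 84 × 0.4418 × 10 × 2 = 742.2 kips → 0.75 × 742.2 = 557 kips.
Bearing (1.2 l_c t F_u ≤ 2.4 d t F_u): upper limit = 2.4·0.75·0.25·65 = 29.25 kips.
  Edge l_c = 1.5 − 0.8125/2 = 1.094 → r_n = 21.33 kips; interior l_c = 2.625 − 0.8125 = 1.812 → r_n = 29.25 kips.
  R_n,bearing = 2·21.33 + 8·29.25 = 276.7 kips → 0.75 × 276.7 = 207 kips.
Bearing governs: 207 kips.

207 kips (bearing governs)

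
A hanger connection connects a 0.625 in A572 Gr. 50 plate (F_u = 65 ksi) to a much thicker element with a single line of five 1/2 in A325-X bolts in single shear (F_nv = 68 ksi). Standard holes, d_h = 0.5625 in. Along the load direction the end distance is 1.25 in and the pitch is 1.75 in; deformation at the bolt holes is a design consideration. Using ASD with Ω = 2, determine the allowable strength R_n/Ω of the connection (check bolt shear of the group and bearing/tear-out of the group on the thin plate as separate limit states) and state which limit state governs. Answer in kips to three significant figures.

33.4 kips (bolt shear governs)

Bolt shear: A_b = π·0.5²/4 = 0.1963 in²; R_n = 68 × 0.1963 × 5 × 1 = 66.76 kips → 66.76 / 2 = 33.4 kips.
Bearing (1.2 l_c t F_u ≤ 2.4 d t F_u): upper limit = 2.4·0.5·0.625·65 = 48.75 kips.
  Edge l_c = 1.25 − 0.5625/2 = 0.9688 → r_n = 47.23 kips; interior l_c = 1.75 − 0.5625 = 1.188 → r_n = 48.75 kips.
  R_n,bearing = 1·47.23 + 4·48.75 = 242.2 kips → 242.2 / 2 = 121 kips.
Bolt shear governs: 33.4 kips.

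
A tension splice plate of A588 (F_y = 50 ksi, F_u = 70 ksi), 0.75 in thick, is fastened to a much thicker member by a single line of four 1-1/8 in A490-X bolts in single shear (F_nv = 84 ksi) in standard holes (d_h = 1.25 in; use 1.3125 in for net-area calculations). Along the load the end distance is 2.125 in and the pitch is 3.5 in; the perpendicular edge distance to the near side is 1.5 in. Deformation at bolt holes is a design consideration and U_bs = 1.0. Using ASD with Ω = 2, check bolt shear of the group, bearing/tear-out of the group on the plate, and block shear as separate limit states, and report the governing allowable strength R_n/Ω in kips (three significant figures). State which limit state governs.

149 kips (block shear governs)

Bolt shear: A_b = π·1.125²/4 = 0.994 in²; R_n = 84 × 0.994 × 4 × 1 = 334 kips → 334 / 2 = 167 kips.
Bearing: edge l_c = 1.5, r_n = 94.5 kips; interior l_c = 2.25, r_n = 141.8 kips; R_n = 94.5 + 3·141.8 = 519.8 kips → 260 kips.
Block shear: A_gv = 9.469, A_nv = 6.023, A_nt = 0.6328 in²; R_n = min(0.6F_uA_nv, 0.6F_yA_gv) + U_bs·F_u·A_nt = 297.3 kips → 149 kips.
Block shear governs: 149 kips.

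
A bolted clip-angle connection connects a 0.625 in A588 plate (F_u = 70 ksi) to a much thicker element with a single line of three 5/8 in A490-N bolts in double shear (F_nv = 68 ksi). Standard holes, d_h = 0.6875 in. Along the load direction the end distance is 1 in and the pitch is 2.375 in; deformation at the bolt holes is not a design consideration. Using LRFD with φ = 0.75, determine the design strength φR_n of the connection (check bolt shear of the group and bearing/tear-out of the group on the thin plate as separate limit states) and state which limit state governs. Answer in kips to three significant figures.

Bolt shear: A_b = π·0.625²/4 = 0.3068 in²; R_n = 68 × 0.3068 × 3 × 2 = 125.2 kips → 0.75 × 125.2 = 93.9 kips.
Bearing (1.5 l_c t F_u ≤ 3.0 d t F_u): upper limit = 3.0·0.625·0.625·70 = 82.03 kips.
  Edge l_c = 1 − 0.6875/2 = 0.6562 → r_n = 43.07 kips; interior l_c = 2.375 − 0.6875 = 1.688 → r_n = 82.03 kips.
  R_n,bearing = 1·43.07 + 2·82.03 = 207.1 kips → 0.75 × 207.1 = 155 kips.
Bolt shear governs: 93.9 kips.

93.9 kips (bolt shear governs)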